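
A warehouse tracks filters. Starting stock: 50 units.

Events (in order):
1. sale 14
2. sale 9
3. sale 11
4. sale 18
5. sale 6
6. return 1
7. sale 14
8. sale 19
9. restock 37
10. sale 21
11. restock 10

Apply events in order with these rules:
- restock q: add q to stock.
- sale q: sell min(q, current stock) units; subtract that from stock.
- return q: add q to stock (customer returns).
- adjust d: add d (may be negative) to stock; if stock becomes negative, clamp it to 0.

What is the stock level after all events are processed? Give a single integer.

Processing events:
Start: stock = 50
  Event 1 (sale 14): sell min(14,50)=14. stock: 50 - 14 = 36. total_sold = 14
  Event 2 (sale 9): sell min(9,36)=9. stock: 36 - 9 = 27. total_sold = 23
  Event 3 (sale 11): sell min(11,27)=11. stock: 27 - 11 = 16. total_sold = 34
  Event 4 (sale 18): sell min(18,16)=16. stock: 16 - 16 = 0. total_sold = 50
  Event 5 (sale 6): sell min(6,0)=0. stock: 0 - 0 = 0. total_sold = 50
  Event 6 (return 1): 0 + 1 = 1
  Event 7 (sale 14): sell min(14,1)=1. stock: 1 - 1 = 0. total_sold = 51
  Event 8 (sale 19): sell min(19,0)=0. stock: 0 - 0 = 0. total_sold = 51
  Event 9 (restock 37): 0 + 37 = 37
  Event 10 (sale 21): sell min(21,37)=21. stock: 37 - 21 = 16. total_sold = 72
  Event 11 (restock 10): 16 + 10 = 26
Final: stock = 26, total_sold = 72

Answer: 26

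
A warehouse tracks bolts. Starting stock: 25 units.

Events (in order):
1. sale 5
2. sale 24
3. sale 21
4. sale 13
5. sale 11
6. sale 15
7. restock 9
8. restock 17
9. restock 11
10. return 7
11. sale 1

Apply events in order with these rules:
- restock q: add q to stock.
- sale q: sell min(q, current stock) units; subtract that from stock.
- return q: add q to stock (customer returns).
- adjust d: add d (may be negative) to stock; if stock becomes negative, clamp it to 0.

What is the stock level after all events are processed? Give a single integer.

Processing events:
Start: stock = 25
  Event 1 (sale 5): sell min(5,25)=5. stock: 25 - 5 = 20. total_sold = 5
  Event 2 (sale 24): sell min(24,20)=20. stock: 20 - 20 = 0. total_sold = 25
  Event 3 (sale 21): sell min(21,0)=0. stock: 0 - 0 = 0. total_sold = 25
  Event 4 (sale 13): sell min(13,0)=0. stock: 0 - 0 = 0. total_sold = 25
  Event 5 (sale 11): sell min(11,0)=0. stock: 0 - 0 = 0. total_sold = 25
  Event 6 (sale 15): sell min(15,0)=0. stock: 0 - 0 = 0. total_sold = 25
  Event 7 (restock 9): 0 + 9 = 9
  Event 8 (restock 17): 9 + 17 = 26
  Event 9 (restock 11): 26 + 11 = 37
  Event 10 (return 7): 37 + 7 = 44
  Event 11 (sale 1): sell min(1,44)=1. stock: 44 - 1 = 43. total_sold = 26
Final: stock = 43, total_sold = 26

Answer: 43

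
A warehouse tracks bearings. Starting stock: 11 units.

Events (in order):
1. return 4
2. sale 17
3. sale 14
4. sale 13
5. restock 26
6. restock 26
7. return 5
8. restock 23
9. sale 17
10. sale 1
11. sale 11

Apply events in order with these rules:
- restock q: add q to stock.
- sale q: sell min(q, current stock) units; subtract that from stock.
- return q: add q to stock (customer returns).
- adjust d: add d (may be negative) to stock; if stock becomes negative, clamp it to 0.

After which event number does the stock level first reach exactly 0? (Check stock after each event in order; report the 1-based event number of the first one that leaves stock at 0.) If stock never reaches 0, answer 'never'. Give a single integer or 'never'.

Answer: 2

Derivation:
Processing events:
Start: stock = 11
  Event 1 (return 4): 11 + 4 = 15
  Event 2 (sale 17): sell min(17,15)=15. stock: 15 - 15 = 0. total_sold = 15
  Event 3 (sale 14): sell min(14,0)=0. stock: 0 - 0 = 0. total_sold = 15
  Event 4 (sale 13): sell min(13,0)=0. stock: 0 - 0 = 0. total_sold = 15
  Event 5 (restock 26): 0 + 26 = 26
  Event 6 (restock 26): 26 + 26 = 52
  Event 7 (return 5): 52 + 5 = 57
  Event 8 (restock 23): 57 + 23 = 80
  Event 9 (sale 17): sell min(17,80)=17. stock: 80 - 17 = 63. total_sold = 32
  Event 10 (sale 1): sell min(1,63)=1. stock: 63 - 1 = 62. total_sold = 33
  Event 11 (sale 11): sell min(11,62)=11. stock: 62 - 11 = 51. total_sold = 44
Final: stock = 51, total_sold = 44

First zero at event 2.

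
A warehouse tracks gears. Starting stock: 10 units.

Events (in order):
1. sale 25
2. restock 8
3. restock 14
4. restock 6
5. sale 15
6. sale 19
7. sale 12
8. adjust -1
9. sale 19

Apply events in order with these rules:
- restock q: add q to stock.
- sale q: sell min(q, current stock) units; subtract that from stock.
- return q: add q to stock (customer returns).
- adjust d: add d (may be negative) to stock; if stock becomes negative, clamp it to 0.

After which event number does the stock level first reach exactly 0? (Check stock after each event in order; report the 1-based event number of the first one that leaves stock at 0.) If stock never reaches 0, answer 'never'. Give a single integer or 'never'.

Answer: 1

Derivation:
Processing events:
Start: stock = 10
  Event 1 (sale 25): sell min(25,10)=10. stock: 10 - 10 = 0. total_sold = 10
  Event 2 (restock 8): 0 + 8 = 8
  Event 3 (restock 14): 8 + 14 = 22
  Event 4 (restock 6): 22 + 6 = 28
  Event 5 (sale 15): sell min(15,28)=15. stock: 28 - 15 = 13. total_sold = 25
  Event 6 (sale 19): sell min(19,13)=13. stock: 13 - 13 = 0. total_sold = 38
  Event 7 (sale 12): sell min(12,0)=0. stock: 0 - 0 = 0. total_sold = 38
  Event 8 (adjust -1): 0 + -1 = 0 (clamped to 0)
  Event 9 (sale 19): sell min(19,0)=0. stock: 0 - 0 = 0. total_sold = 38
Final: stock = 0, total_sold = 38

First zero at event 1.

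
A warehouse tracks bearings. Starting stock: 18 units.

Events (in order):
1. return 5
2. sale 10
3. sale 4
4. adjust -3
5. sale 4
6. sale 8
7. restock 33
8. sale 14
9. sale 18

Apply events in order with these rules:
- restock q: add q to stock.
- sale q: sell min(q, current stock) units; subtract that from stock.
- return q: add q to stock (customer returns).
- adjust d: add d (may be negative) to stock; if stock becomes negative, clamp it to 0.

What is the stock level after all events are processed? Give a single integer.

Processing events:
Start: stock = 18
  Event 1 (return 5): 18 + 5 = 23
  Event 2 (sale 10): sell min(10,23)=10. stock: 23 - 10 = 13. total_sold = 10
  Event 3 (sale 4): sell min(4,13)=4. stock: 13 - 4 = 9. total_sold = 14
  Event 4 (adjust -3): 9 + -3 = 6
  Event 5 (sale 4): sell min(4,6)=4. stock: 6 - 4 = 2. total_sold = 18
  Event 6 (sale 8): sell min(8,2)=2. stock: 2 - 2 = 0. total_sold = 20
  Event 7 (restock 33): 0 + 33 = 33
  Event 8 (sale 14): sell min(14,33)=14. stock: 33 - 14 = 19. total_sold = 34
  Event 9 (sale 18): sell min(18,19)=18. stock: 19 - 18 = 1. total_sold = 52
Final: stock = 1, total_sold = 52

Answer: 1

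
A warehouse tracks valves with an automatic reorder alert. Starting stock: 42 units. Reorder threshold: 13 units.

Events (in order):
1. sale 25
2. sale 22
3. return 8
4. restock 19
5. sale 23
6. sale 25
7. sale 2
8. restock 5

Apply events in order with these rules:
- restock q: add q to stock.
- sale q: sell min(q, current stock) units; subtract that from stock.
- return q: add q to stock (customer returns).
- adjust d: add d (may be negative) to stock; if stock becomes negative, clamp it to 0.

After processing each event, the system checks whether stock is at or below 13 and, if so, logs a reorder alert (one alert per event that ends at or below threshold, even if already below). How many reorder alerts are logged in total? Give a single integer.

Processing events:
Start: stock = 42
  Event 1 (sale 25): sell min(25,42)=25. stock: 42 - 25 = 17. total_sold = 25
  Event 2 (sale 22): sell min(22,17)=17. stock: 17 - 17 = 0. total_sold = 42
  Event 3 (return 8): 0 + 8 = 8
  Event 4 (restock 19): 8 + 19 = 27
  Event 5 (sale 23): sell min(23,27)=23. stock: 27 - 23 = 4. total_sold = 65
  Event 6 (sale 25): sell min(25,4)=4. stock: 4 - 4 = 0. total_sold = 69
  Event 7 (sale 2): sell min(2,0)=0. stock: 0 - 0 = 0. total_sold = 69
  Event 8 (restock 5): 0 + 5 = 5
Final: stock = 5, total_sold = 69

Checking against threshold 13:
  After event 1: stock=17 > 13
  After event 2: stock=0 <= 13 -> ALERT
  After event 3: stock=8 <= 13 -> ALERT
  After event 4: stock=27 > 13
  After event 5: stock=4 <= 13 -> ALERT
  After event 6: stock=0 <= 13 -> ALERT
  After event 7: stock=0 <= 13 -> ALERT
  After event 8: stock=5 <= 13 -> ALERT
Alert events: [2, 3, 5, 6, 7, 8]. Count = 6

Answer: 6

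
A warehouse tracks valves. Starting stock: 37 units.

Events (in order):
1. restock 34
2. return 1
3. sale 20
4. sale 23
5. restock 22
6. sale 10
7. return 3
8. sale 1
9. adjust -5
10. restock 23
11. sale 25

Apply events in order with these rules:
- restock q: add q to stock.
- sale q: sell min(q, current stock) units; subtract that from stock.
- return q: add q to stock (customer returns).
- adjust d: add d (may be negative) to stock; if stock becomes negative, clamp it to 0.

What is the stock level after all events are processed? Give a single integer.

Answer: 36

Derivation:
Processing events:
Start: stock = 37
  Event 1 (restock 34): 37 + 34 = 71
  Event 2 (return 1): 71 + 1 = 72
  Event 3 (sale 20): sell min(20,72)=20. stock: 72 - 20 = 52. total_sold = 20
  Event 4 (sale 23): sell min(23,52)=23. stock: 52 - 23 = 29. total_sold = 43
  Event 5 (restock 22): 29 + 22 = 51
  Event 6 (sale 10): sell min(10,51)=10. stock: 51 - 10 = 41. total_sold = 53
  Event 7 (return 3): 41 + 3 = 44
  Event 8 (sale 1): sell min(1,44)=1. stock: 44 - 1 = 43. total_sold = 54
  Event 9 (adjust -5): 43 + -5 = 38
  Event 10 (restock 23): 38 + 23 = 61
  Event 11 (sale 25): sell min(25,61)=25. stock: 61 - 25 = 36. total_sold = 79
Final: stock = 36, total_sold = 79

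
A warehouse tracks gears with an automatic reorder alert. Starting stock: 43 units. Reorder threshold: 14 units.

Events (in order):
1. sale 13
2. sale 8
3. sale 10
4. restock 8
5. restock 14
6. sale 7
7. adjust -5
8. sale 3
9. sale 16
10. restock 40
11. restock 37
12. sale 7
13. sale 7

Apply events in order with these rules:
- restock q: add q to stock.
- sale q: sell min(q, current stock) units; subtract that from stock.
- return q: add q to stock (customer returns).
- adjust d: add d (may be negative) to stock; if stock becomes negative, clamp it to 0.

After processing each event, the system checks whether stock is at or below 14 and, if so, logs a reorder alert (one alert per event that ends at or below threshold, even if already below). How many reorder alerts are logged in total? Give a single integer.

Answer: 2

Derivation:
Processing events:
Start: stock = 43
  Event 1 (sale 13): sell min(13,43)=13. stock: 43 - 13 = 30. total_sold = 13
  Event 2 (sale 8): sell min(8,30)=8. stock: 30 - 8 = 22. total_sold = 21
  Event 3 (sale 10): sell min(10,22)=10. stock: 22 - 10 = 12. total_sold = 31
  Event 4 (restock 8): 12 + 8 = 20
  Event 5 (restock 14): 20 + 14 = 34
  Event 6 (sale 7): sell min(7,34)=7. stock: 34 - 7 = 27. total_sold = 38
  Event 7 (adjust -5): 27 + -5 = 22
  Event 8 (sale 3): sell min(3,22)=3. stock: 22 - 3 = 19. total_sold = 41
  Event 9 (sale 16): sell min(16,19)=16. stock: 19 - 16 = 3. total_sold = 57
  Event 10 (restock 40): 3 + 40 = 43
  Event 11 (restock 37): 43 + 37 = 80
  Event 12 (sale 7): sell min(7,80)=7. stock: 80 - 7 = 73. total_sold = 64
  Event 13 (sale 7): sell min(7,73)=7. stock: 73 - 7 = 66. total_sold = 71
Final: stock = 66, total_sold = 71

Checking against threshold 14:
  After event 1: stock=30 > 14
  After event 2: stock=22 > 14
  After event 3: stock=12 <= 14 -> ALERT
  After event 4: stock=20 > 14
  After event 5: stock=34 > 14
  After event 6: stock=27 > 14
  After event 7: stock=22 > 14
  After event 8: stock=19 > 14
  After event 9: stock=3 <= 14 -> ALERT
  After event 10: stock=43 > 14
  After event 11: stock=80 > 14
  After event 12: stock=73 > 14
  After event 13: stock=66 > 14
Alert events: [3, 9]. Count = 2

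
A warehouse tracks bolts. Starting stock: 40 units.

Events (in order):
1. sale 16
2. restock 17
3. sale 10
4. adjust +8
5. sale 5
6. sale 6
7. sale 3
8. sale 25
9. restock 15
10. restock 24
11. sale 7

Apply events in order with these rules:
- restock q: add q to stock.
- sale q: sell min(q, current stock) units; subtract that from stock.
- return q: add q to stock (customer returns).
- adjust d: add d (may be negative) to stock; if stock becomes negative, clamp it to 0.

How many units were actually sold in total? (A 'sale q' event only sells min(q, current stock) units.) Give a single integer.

Processing events:
Start: stock = 40
  Event 1 (sale 16): sell min(16,40)=16. stock: 40 - 16 = 24. total_sold = 16
  Event 2 (restock 17): 24 + 17 = 41
  Event 3 (sale 10): sell min(10,41)=10. stock: 41 - 10 = 31. total_sold = 26
  Event 4 (adjust +8): 31 + 8 = 39
  Event 5 (sale 5): sell min(5,39)=5. stock: 39 - 5 = 34. total_sold = 31
  Event 6 (sale 6): sell min(6,34)=6. stock: 34 - 6 = 28. total_sold = 37
  Event 7 (sale 3): sell min(3,28)=3. stock: 28 - 3 = 25. total_sold = 40
  Event 8 (sale 25): sell min(25,25)=25. stock: 25 - 25 = 0. total_sold = 65
  Event 9 (restock 15): 0 + 15 = 15
  Event 10 (restock 24): 15 + 24 = 39
  Event 11 (sale 7): sell min(7,39)=7. stock: 39 - 7 = 32. total_sold = 72
Final: stock = 32, total_sold = 72

Answer: 72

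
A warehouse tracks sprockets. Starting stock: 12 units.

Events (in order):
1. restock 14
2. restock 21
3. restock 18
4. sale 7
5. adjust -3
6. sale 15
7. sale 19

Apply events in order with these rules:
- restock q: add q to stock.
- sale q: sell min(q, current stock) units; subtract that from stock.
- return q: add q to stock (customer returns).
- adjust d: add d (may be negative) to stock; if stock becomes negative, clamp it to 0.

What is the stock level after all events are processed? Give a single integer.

Processing events:
Start: stock = 12
  Event 1 (restock 14): 12 + 14 = 26
  Event 2 (restock 21): 26 + 21 = 47
  Event 3 (restock 18): 47 + 18 = 65
  Event 4 (sale 7): sell min(7,65)=7. stock: 65 - 7 = 58. total_sold = 7
  Event 5 (adjust -3): 58 + -3 = 55
  Event 6 (sale 15): sell min(15,55)=15. stock: 55 - 15 = 40. total_sold = 22
  Event 7 (sale 19): sell min(19,40)=19. stock: 40 - 19 = 21. total_sold = 41
Final: stock = 21, total_sold = 41

Answer: 21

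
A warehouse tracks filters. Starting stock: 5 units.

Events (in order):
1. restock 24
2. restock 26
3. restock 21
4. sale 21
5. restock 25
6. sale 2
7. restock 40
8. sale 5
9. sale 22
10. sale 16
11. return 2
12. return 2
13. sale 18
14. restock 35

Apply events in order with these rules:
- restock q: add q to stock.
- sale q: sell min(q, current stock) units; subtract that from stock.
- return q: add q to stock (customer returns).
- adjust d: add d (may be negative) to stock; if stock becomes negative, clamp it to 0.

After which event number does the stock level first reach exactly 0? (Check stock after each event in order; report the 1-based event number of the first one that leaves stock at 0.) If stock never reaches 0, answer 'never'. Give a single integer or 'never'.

Answer: never

Derivation:
Processing events:
Start: stock = 5
  Event 1 (restock 24): 5 + 24 = 29
  Event 2 (restock 26): 29 + 26 = 55
  Event 3 (restock 21): 55 + 21 = 76
  Event 4 (sale 21): sell min(21,76)=21. stock: 76 - 21 = 55. total_sold = 21
  Event 5 (restock 25): 55 + 25 = 80
  Event 6 (sale 2): sell min(2,80)=2. stock: 80 - 2 = 78. total_sold = 23
  Event 7 (restock 40): 78 + 40 = 118
  Event 8 (sale 5): sell min(5,118)=5. stock: 118 - 5 = 113. total_sold = 28
  Event 9 (sale 22): sell min(22,113)=22. stock: 113 - 22 = 91. total_sold = 50
  Event 10 (sale 16): sell min(16,91)=16. stock: 91 - 16 = 75. total_sold = 66
  Event 11 (return 2): 75 + 2 = 77
  Event 12 (return 2): 77 + 2 = 79
  Event 13 (sale 18): sell min(18,79)=18. stock: 79 - 18 = 61. total_sold = 84
  Event 14 (restock 35): 61 + 35 = 96
Final: stock = 96, total_sold = 84

Stock never reaches 0.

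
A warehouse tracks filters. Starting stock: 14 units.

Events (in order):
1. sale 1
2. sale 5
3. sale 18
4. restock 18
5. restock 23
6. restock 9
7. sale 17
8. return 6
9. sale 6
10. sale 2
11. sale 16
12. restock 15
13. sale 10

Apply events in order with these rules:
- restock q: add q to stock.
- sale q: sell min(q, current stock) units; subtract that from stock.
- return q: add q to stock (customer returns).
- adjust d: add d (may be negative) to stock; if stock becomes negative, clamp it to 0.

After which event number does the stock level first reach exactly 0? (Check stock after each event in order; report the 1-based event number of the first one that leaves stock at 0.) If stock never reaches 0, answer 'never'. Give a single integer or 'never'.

Processing events:
Start: stock = 14
  Event 1 (sale 1): sell min(1,14)=1. stock: 14 - 1 = 13. total_sold = 1
  Event 2 (sale 5): sell min(5,13)=5. stock: 13 - 5 = 8. total_sold = 6
  Event 3 (sale 18): sell min(18,8)=8. stock: 8 - 8 = 0. total_sold = 14
  Event 4 (restock 18): 0 + 18 = 18
  Event 5 (restock 23): 18 + 23 = 41
  Event 6 (restock 9): 41 + 9 = 50
  Event 7 (sale 17): sell min(17,50)=17. stock: 50 - 17 = 33. total_sold = 31
  Event 8 (return 6): 33 + 6 = 39
  Event 9 (sale 6): sell min(6,39)=6. stock: 39 - 6 = 33. total_sold = 37
  Event 10 (sale 2): sell min(2,33)=2. stock: 33 - 2 = 31. total_sold = 39
  Event 11 (sale 16): sell min(16,31)=16. stock: 31 - 16 = 15. total_sold = 55
  Event 12 (restock 15): 15 + 15 = 30
  Event 13 (sale 10): sell min(10,30)=10. stock: 30 - 10 = 20. total_sold = 65
Final: stock = 20, total_sold = 65

First zero at event 3.

Answer: 3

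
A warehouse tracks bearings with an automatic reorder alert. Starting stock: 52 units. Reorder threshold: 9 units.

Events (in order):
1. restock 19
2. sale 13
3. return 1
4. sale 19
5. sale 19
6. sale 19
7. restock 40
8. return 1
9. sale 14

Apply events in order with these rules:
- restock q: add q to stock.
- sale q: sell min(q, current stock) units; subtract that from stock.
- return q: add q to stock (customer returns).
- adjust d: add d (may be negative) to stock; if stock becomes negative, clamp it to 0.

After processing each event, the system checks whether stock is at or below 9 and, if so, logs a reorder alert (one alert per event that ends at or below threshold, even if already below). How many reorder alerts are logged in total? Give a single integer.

Answer: 1

Derivation:
Processing events:
Start: stock = 52
  Event 1 (restock 19): 52 + 19 = 71
  Event 2 (sale 13): sell min(13,71)=13. stock: 71 - 13 = 58. total_sold = 13
  Event 3 (return 1): 58 + 1 = 59
  Event 4 (sale 19): sell min(19,59)=19. stock: 59 - 19 = 40. total_sold = 32
  Event 5 (sale 19): sell min(19,40)=19. stock: 40 - 19 = 21. total_sold = 51
  Event 6 (sale 19): sell min(19,21)=19. stock: 21 - 19 = 2. total_sold = 70
  Event 7 (restock 40): 2 + 40 = 42
  Event 8 (return 1): 42 + 1 = 43
  Event 9 (sale 14): sell min(14,43)=14. stock: 43 - 14 = 29. total_sold = 84
Final: stock = 29, total_sold = 84

Checking against threshold 9:
  After event 1: stock=71 > 9
  After event 2: stock=58 > 9
  After event 3: stock=59 > 9
  After event 4: stock=40 > 9
  After event 5: stock=21 > 9
  After event 6: stock=2 <= 9 -> ALERT
  After event 7: stock=42 > 9
  After event 8: stock=43 > 9
  After event 9: stock=29 > 9
Alert events: [6]. Count = 1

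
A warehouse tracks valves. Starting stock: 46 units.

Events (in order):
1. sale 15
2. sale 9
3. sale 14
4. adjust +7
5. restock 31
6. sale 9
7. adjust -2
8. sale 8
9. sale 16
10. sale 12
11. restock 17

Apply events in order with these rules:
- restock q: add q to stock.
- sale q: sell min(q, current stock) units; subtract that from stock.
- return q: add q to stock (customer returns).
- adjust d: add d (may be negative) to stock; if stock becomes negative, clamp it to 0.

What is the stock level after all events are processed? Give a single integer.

Processing events:
Start: stock = 46
  Event 1 (sale 15): sell min(15,46)=15. stock: 46 - 15 = 31. total_sold = 15
  Event 2 (sale 9): sell min(9,31)=9. stock: 31 - 9 = 22. total_sold = 24
  Event 3 (sale 14): sell min(14,22)=14. stock: 22 - 14 = 8. total_sold = 38
  Event 4 (adjust +7): 8 + 7 = 15
  Event 5 (restock 31): 15 + 31 = 46
  Event 6 (sale 9): sell min(9,46)=9. stock: 46 - 9 = 37. total_sold = 47
  Event 7 (adjust -2): 37 + -2 = 35
  Event 8 (sale 8): sell min(8,35)=8. stock: 35 - 8 = 27. total_sold = 55
  Event 9 (sale 16): sell min(16,27)=16. stock: 27 - 16 = 11. total_sold = 71
  Event 10 (sale 12): sell min(12,11)=11. stock: 11 - 11 = 0. total_sold = 82
  Event 11 (restock 17): 0 + 17 = 17
Final: stock = 17, total_sold = 82

Answer: 17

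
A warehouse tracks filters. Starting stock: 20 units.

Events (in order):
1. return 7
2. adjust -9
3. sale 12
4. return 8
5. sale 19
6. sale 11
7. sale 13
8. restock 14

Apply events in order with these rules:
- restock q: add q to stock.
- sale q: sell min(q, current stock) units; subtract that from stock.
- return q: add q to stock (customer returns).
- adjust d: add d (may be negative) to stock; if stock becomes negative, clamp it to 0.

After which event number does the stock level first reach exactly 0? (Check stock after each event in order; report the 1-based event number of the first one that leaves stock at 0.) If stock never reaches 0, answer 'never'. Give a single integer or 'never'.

Processing events:
Start: stock = 20
  Event 1 (return 7): 20 + 7 = 27
  Event 2 (adjust -9): 27 + -9 = 18
  Event 3 (sale 12): sell min(12,18)=12. stock: 18 - 12 = 6. total_sold = 12
  Event 4 (return 8): 6 + 8 = 14
  Event 5 (sale 19): sell min(19,14)=14. stock: 14 - 14 = 0. total_sold = 26
  Event 6 (sale 11): sell min(11,0)=0. stock: 0 - 0 = 0. total_sold = 26
  Event 7 (sale 13): sell min(13,0)=0. stock: 0 - 0 = 0. total_sold = 26
  Event 8 (restock 14): 0 + 14 = 14
Final: stock = 14, total_sold = 26

First zero at event 5.

Answer: 5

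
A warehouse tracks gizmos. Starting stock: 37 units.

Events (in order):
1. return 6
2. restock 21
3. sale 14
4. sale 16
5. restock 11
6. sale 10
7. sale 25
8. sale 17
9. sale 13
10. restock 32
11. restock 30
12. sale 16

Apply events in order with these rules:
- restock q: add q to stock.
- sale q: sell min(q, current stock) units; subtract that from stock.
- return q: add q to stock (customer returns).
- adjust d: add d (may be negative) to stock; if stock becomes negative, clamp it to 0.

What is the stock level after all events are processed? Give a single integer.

Processing events:
Start: stock = 37
  Event 1 (return 6): 37 + 6 = 43
  Event 2 (restock 21): 43 + 21 = 64
  Event 3 (sale 14): sell min(14,64)=14. stock: 64 - 14 = 50. total_sold = 14
  Event 4 (sale 16): sell min(16,50)=16. stock: 50 - 16 = 34. total_sold = 30
  Event 5 (restock 11): 34 + 11 = 45
  Event 6 (sale 10): sell min(10,45)=10. stock: 45 - 10 = 35. total_sold = 40
  Event 7 (sale 25): sell min(25,35)=25. stock: 35 - 25 = 10. total_sold = 65
  Event 8 (sale 17): sell min(17,10)=10. stock: 10 - 10 = 0. total_sold = 75
  Event 9 (sale 13): sell min(13,0)=0. stock: 0 - 0 = 0. total_sold = 75
  Event 10 (restock 32): 0 + 32 = 32
  Event 11 (restock 30): 32 + 30 = 62
  Event 12 (sale 16): sell min(16,62)=16. stock: 62 - 16 = 46. total_sold = 91
Final: stock = 46, total_sold = 91

Answer: 46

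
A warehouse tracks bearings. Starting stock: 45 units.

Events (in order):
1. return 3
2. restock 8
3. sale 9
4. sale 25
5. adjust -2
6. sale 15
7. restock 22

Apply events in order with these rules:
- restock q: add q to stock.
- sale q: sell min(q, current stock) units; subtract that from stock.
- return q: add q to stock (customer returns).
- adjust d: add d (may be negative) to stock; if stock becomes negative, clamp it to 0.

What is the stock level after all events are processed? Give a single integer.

Answer: 27

Derivation:
Processing events:
Start: stock = 45
  Event 1 (return 3): 45 + 3 = 48
  Event 2 (restock 8): 48 + 8 = 56
  Event 3 (sale 9): sell min(9,56)=9. stock: 56 - 9 = 47. total_sold = 9
  Event 4 (sale 25): sell min(25,47)=25. stock: 47 - 25 = 22. total_sold = 34
  Event 5 (adjust -2): 22 + -2 = 20
  Event 6 (sale 15): sell min(15,20)=15. stock: 20 - 15 = 5. total_sold = 49
  Event 7 (restock 22): 5 + 22 = 27
Final: stock = 27, total_sold = 49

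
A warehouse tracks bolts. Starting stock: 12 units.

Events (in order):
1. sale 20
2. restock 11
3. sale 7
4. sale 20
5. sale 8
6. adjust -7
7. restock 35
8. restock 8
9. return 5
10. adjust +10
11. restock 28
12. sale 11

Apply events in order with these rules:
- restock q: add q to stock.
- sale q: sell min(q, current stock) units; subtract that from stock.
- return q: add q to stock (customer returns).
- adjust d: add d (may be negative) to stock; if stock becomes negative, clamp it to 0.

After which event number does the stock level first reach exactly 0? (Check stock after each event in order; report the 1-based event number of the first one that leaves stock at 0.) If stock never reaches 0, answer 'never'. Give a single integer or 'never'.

Processing events:
Start: stock = 12
  Event 1 (sale 20): sell min(20,12)=12. stock: 12 - 12 = 0. total_sold = 12
  Event 2 (restock 11): 0 + 11 = 11
  Event 3 (sale 7): sell min(7,11)=7. stock: 11 - 7 = 4. total_sold = 19
  Event 4 (sale 20): sell min(20,4)=4. stock: 4 - 4 = 0. total_sold = 23
  Event 5 (sale 8): sell min(8,0)=0. stock: 0 - 0 = 0. total_sold = 23
  Event 6 (adjust -7): 0 + -7 = 0 (clamped to 0)
  Event 7 (restock 35): 0 + 35 = 35
  Event 8 (restock 8): 35 + 8 = 43
  Event 9 (return 5): 43 + 5 = 48
  Event 10 (adjust +10): 48 + 10 = 58
  Event 11 (restock 28): 58 + 28 = 86
  Event 12 (sale 11): sell min(11,86)=11. stock: 86 - 11 = 75. total_sold = 34
Final: stock = 75, total_sold = 34

First zero at event 1.

Answer: 1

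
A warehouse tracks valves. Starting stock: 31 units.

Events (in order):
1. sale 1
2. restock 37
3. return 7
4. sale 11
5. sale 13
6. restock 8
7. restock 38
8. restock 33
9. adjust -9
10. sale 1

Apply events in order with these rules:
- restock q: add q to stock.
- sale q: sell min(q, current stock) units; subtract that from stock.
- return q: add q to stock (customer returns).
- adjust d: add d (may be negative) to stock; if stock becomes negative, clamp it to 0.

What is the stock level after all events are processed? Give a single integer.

Answer: 119

Derivation:
Processing events:
Start: stock = 31
  Event 1 (sale 1): sell min(1,31)=1. stock: 31 - 1 = 30. total_sold = 1
  Event 2 (restock 37): 30 + 37 = 67
  Event 3 (return 7): 67 + 7 = 74
  Event 4 (sale 11): sell min(11,74)=11. stock: 74 - 11 = 63. total_sold = 12
  Event 5 (sale 13): sell min(13,63)=13. stock: 63 - 13 = 50. total_sold = 25
  Event 6 (restock 8): 50 + 8 = 58
  Event 7 (restock 38): 58 + 38 = 96
  Event 8 (restock 33): 96 + 33 = 129
  Event 9 (adjust -9): 129 + -9 = 120
  Event 10 (sale 1): sell min(1,120)=1. stock: 120 - 1 = 119. total_sold = 26
Final: stock = 119, total_sold = 26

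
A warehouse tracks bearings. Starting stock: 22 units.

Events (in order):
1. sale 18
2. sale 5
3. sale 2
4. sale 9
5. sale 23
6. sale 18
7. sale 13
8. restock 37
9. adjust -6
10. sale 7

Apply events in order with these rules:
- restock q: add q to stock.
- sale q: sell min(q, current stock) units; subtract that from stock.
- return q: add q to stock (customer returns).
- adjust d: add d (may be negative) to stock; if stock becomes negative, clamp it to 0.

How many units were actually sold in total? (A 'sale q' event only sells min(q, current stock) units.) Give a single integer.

Processing events:
Start: stock = 22
  Event 1 (sale 18): sell min(18,22)=18. stock: 22 - 18 = 4. total_sold = 18
  Event 2 (sale 5): sell min(5,4)=4. stock: 4 - 4 = 0. total_sold = 22
  Event 3 (sale 2): sell min(2,0)=0. stock: 0 - 0 = 0. total_sold = 22
  Event 4 (sale 9): sell min(9,0)=0. stock: 0 - 0 = 0. total_sold = 22
  Event 5 (sale 23): sell min(23,0)=0. stock: 0 - 0 = 0. total_sold = 22
  Event 6 (sale 18): sell min(18,0)=0. stock: 0 - 0 = 0. total_sold = 22
  Event 7 (sale 13): sell min(13,0)=0. stock: 0 - 0 = 0. total_sold = 22
  Event 8 (restock 37): 0 + 37 = 37
  Event 9 (adjust -6): 37 + -6 = 31
  Event 10 (sale 7): sell min(7,31)=7. stock: 31 - 7 = 24. total_sold = 29
Final: stock = 24, total_sold = 29

Answer: 29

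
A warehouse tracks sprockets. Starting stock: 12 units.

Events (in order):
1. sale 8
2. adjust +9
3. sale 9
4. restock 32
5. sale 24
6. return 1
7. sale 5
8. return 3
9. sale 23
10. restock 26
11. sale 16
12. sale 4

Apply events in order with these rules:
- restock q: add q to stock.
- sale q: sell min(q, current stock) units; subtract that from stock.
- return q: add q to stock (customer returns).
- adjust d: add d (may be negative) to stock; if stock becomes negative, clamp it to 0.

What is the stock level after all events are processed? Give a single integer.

Processing events:
Start: stock = 12
  Event 1 (sale 8): sell min(8,12)=8. stock: 12 - 8 = 4. total_sold = 8
  Event 2 (adjust +9): 4 + 9 = 13
  Event 3 (sale 9): sell min(9,13)=9. stock: 13 - 9 = 4. total_sold = 17
  Event 4 (restock 32): 4 + 32 = 36
  Event 5 (sale 24): sell min(24,36)=24. stock: 36 - 24 = 12. total_sold = 41
  Event 6 (return 1): 12 + 1 = 13
  Event 7 (sale 5): sell min(5,13)=5. stock: 13 - 5 = 8. total_sold = 46
  Event 8 (return 3): 8 + 3 = 11
  Event 9 (sale 23): sell min(23,11)=11. stock: 11 - 11 = 0. total_sold = 57
  Event 10 (restock 26): 0 + 26 = 26
  Event 11 (sale 16): sell min(16,26)=16. stock: 26 - 16 = 10. total_sold = 73
  Event 12 (sale 4): sell min(4,10)=4. stock: 10 - 4 = 6. total_sold = 77
Final: stock = 6, total_sold = 77

Answer: 6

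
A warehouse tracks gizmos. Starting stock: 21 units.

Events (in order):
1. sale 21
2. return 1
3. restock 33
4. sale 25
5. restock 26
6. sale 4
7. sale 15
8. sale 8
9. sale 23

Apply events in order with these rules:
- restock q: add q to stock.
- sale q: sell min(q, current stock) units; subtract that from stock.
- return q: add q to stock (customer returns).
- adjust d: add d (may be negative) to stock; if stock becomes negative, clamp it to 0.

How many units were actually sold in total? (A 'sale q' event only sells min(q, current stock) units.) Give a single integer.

Answer: 81

Derivation:
Processing events:
Start: stock = 21
  Event 1 (sale 21): sell min(21,21)=21. stock: 21 - 21 = 0. total_sold = 21
  Event 2 (return 1): 0 + 1 = 1
  Event 3 (restock 33): 1 + 33 = 34
  Event 4 (sale 25): sell min(25,34)=25. stock: 34 - 25 = 9. total_sold = 46
  Event 5 (restock 26): 9 + 26 = 35
  Event 6 (sale 4): sell min(4,35)=4. stock: 35 - 4 = 31. total_sold = 50
  Event 7 (sale 15): sell min(15,31)=15. stock: 31 - 15 = 16. total_sold = 65
  Event 8 (sale 8): sell min(8,16)=8. stock: 16 - 8 = 8. total_sold = 73
  Event 9 (sale 23): sell min(23,8)=8. stock: 8 - 8 = 0. total_sold = 81
Final: stock = 0, total_sold = 81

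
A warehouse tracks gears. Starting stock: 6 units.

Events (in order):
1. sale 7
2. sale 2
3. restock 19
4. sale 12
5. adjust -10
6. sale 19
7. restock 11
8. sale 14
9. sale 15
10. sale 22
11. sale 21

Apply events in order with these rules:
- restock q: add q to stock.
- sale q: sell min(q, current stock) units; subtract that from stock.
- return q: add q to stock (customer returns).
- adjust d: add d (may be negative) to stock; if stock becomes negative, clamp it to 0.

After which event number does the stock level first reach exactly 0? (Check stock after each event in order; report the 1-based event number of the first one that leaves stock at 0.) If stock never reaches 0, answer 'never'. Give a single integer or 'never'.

Processing events:
Start: stock = 6
  Event 1 (sale 7): sell min(7,6)=6. stock: 6 - 6 = 0. total_sold = 6
  Event 2 (sale 2): sell min(2,0)=0. stock: 0 - 0 = 0. total_sold = 6
  Event 3 (restock 19): 0 + 19 = 19
  Event 4 (sale 12): sell min(12,19)=12. stock: 19 - 12 = 7. total_sold = 18
  Event 5 (adjust -10): 7 + -10 = 0 (clamped to 0)
  Event 6 (sale 19): sell min(19,0)=0. stock: 0 - 0 = 0. total_sold = 18
  Event 7 (restock 11): 0 + 11 = 11
  Event 8 (sale 14): sell min(14,11)=11. stock: 11 - 11 = 0. total_sold = 29
  Event 9 (sale 15): sell min(15,0)=0. stock: 0 - 0 = 0. total_sold = 29
  Event 10 (sale 22): sell min(22,0)=0. stock: 0 - 0 = 0. total_sold = 29
  Event 11 (sale 21): sell min(21,0)=0. stock: 0 - 0 = 0. total_sold = 29
Final: stock = 0, total_sold = 29

First zero at event 1.

Answer: 1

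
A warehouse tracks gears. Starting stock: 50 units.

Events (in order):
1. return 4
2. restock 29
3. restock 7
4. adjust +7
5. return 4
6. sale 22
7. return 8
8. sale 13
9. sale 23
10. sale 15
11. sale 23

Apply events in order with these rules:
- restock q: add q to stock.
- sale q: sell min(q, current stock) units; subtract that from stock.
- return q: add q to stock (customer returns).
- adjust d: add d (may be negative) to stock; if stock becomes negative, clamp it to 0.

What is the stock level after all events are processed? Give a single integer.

Answer: 13

Derivation:
Processing events:
Start: stock = 50
  Event 1 (return 4): 50 + 4 = 54
  Event 2 (restock 29): 54 + 29 = 83
  Event 3 (restock 7): 83 + 7 = 90
  Event 4 (adjust +7): 90 + 7 = 97
  Event 5 (return 4): 97 + 4 = 101
  Event 6 (sale 22): sell min(22,101)=22. stock: 101 - 22 = 79. total_sold = 22
  Event 7 (return 8): 79 + 8 = 87
  Event 8 (sale 13): sell min(13,87)=13. stock: 87 - 13 = 74. total_sold = 35
  Event 9 (sale 23): sell min(23,74)=23. stock: 74 - 23 = 51. total_sold = 58
  Event 10 (sale 15): sell min(15,51)=15. stock: 51 - 15 = 36. total_sold = 73
  Event 11 (sale 23): sell min(23,36)=23. stock: 36 - 23 = 13. total_sold = 96
Final: stock = 13, total_sold = 96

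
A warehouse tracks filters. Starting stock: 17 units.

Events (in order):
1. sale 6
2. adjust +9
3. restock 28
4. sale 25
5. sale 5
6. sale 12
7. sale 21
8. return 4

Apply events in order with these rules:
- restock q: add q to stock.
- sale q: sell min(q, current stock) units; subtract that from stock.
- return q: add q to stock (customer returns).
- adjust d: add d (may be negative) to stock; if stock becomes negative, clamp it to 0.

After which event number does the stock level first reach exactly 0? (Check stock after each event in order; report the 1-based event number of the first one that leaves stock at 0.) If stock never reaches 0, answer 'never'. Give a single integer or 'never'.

Processing events:
Start: stock = 17
  Event 1 (sale 6): sell min(6,17)=6. stock: 17 - 6 = 11. total_sold = 6
  Event 2 (adjust +9): 11 + 9 = 20
  Event 3 (restock 28): 20 + 28 = 48
  Event 4 (sale 25): sell min(25,48)=25. stock: 48 - 25 = 23. total_sold = 31
  Event 5 (sale 5): sell min(5,23)=5. stock: 23 - 5 = 18. total_sold = 36
  Event 6 (sale 12): sell min(12,18)=12. stock: 18 - 12 = 6. total_sold = 48
  Event 7 (sale 21): sell min(21,6)=6. stock: 6 - 6 = 0. total_sold = 54
  Event 8 (return 4): 0 + 4 = 4
Final: stock = 4, total_sold = 54

First zero at event 7.

Answer: 7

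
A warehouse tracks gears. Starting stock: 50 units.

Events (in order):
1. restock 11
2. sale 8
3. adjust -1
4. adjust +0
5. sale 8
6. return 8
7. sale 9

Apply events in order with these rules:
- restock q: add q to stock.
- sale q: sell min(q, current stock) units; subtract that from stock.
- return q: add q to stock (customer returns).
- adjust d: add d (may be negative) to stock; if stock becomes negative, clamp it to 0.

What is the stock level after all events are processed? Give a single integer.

Answer: 43

Derivation:
Processing events:
Start: stock = 50
  Event 1 (restock 11): 50 + 11 = 61
  Event 2 (sale 8): sell min(8,61)=8. stock: 61 - 8 = 53. total_sold = 8
  Event 3 (adjust -1): 53 + -1 = 52
  Event 4 (adjust +0): 52 + 0 = 52
  Event 5 (sale 8): sell min(8,52)=8. stock: 52 - 8 = 44. total_sold = 16
  Event 6 (return 8): 44 + 8 = 52
  Event 7 (sale 9): sell min(9,52)=9. stock: 52 - 9 = 43. total_sold = 25
Final: stock = 43, total_sold = 25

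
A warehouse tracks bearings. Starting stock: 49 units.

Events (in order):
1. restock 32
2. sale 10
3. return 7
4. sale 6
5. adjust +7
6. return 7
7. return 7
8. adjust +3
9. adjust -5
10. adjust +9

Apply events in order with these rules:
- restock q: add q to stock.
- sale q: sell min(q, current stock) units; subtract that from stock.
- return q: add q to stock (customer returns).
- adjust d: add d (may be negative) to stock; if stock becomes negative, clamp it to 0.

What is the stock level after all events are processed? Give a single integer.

Processing events:
Start: stock = 49
  Event 1 (restock 32): 49 + 32 = 81
  Event 2 (sale 10): sell min(10,81)=10. stock: 81 - 10 = 71. total_sold = 10
  Event 3 (return 7): 71 + 7 = 78
  Event 4 (sale 6): sell min(6,78)=6. stock: 78 - 6 = 72. total_sold = 16
  Event 5 (adjust +7): 72 + 7 = 79
  Event 6 (return 7): 79 + 7 = 86
  Event 7 (return 7): 86 + 7 = 93
  Event 8 (adjust +3): 93 + 3 = 96
  Event 9 (adjust -5): 96 + -5 = 91
  Event 10 (adjust +9): 91 + 9 = 100
Final: stock = 100, total_sold = 16

Answer: 100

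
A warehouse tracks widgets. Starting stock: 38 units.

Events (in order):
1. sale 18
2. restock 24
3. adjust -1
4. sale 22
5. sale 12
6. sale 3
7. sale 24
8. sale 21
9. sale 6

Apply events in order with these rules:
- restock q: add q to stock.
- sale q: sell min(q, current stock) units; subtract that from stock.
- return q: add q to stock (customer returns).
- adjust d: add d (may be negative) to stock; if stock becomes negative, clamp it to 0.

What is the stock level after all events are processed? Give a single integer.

Processing events:
Start: stock = 38
  Event 1 (sale 18): sell min(18,38)=18. stock: 38 - 18 = 20. total_sold = 18
  Event 2 (restock 24): 20 + 24 = 44
  Event 3 (adjust -1): 44 + -1 = 43
  Event 4 (sale 22): sell min(22,43)=22. stock: 43 - 22 = 21. total_sold = 40
  Event 5 (sale 12): sell min(12,21)=12. stock: 21 - 12 = 9. total_sold = 52
  Event 6 (sale 3): sell min(3,9)=3. stock: 9 - 3 = 6. total_sold = 55
  Event 7 (sale 24): sell min(24,6)=6. stock: 6 - 6 = 0. total_sold = 61
  Event 8 (sale 21): sell min(21,0)=0. stock: 0 - 0 = 0. total_sold = 61
  Event 9 (sale 6): sell min(6,0)=0. stock: 0 - 0 = 0. total_sold = 61
Final: stock = 0, total_sold = 61

Answer: 0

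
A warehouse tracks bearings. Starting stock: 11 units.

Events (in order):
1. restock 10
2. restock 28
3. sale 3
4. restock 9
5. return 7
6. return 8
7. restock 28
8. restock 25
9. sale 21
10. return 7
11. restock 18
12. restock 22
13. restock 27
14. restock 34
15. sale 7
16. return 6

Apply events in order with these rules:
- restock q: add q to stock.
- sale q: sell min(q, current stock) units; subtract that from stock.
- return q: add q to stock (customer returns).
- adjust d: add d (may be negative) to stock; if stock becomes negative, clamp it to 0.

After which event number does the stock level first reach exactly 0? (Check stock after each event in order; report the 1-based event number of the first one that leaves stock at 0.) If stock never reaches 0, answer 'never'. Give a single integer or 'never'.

Answer: never

Derivation:
Processing events:
Start: stock = 11
  Event 1 (restock 10): 11 + 10 = 21
  Event 2 (restock 28): 21 + 28 = 49
  Event 3 (sale 3): sell min(3,49)=3. stock: 49 - 3 = 46. total_sold = 3
  Event 4 (restock 9): 46 + 9 = 55
  Event 5 (return 7): 55 + 7 = 62
  Event 6 (return 8): 62 + 8 = 70
  Event 7 (restock 28): 70 + 28 = 98
  Event 8 (restock 25): 98 + 25 = 123
  Event 9 (sale 21): sell min(21,123)=21. stock: 123 - 21 = 102. total_sold = 24
  Event 10 (return 7): 102 + 7 = 109
  Event 11 (restock 18): 109 + 18 = 127
  Event 12 (restock 22): 127 + 22 = 149
  Event 13 (restock 27): 149 + 27 = 176
  Event 14 (restock 34): 176 + 34 = 210
  Event 15 (sale 7): sell min(7,210)=7. stock: 210 - 7 = 203. total_sold = 31
  Event 16 (return 6): 203 + 6 = 209
Final: stock = 209, total_sold = 31

Stock never reaches 0.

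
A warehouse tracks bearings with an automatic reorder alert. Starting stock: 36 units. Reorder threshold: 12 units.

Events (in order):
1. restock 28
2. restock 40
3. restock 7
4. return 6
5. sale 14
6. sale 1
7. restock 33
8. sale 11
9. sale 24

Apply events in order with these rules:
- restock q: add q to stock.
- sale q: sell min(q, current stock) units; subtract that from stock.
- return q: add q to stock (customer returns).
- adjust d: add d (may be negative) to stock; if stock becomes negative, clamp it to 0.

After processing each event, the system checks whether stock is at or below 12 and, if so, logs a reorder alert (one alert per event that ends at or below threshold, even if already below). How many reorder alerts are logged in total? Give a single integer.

Processing events:
Start: stock = 36
  Event 1 (restock 28): 36 + 28 = 64
  Event 2 (restock 40): 64 + 40 = 104
  Event 3 (restock 7): 104 + 7 = 111
  Event 4 (return 6): 111 + 6 = 117
  Event 5 (sale 14): sell min(14,117)=14. stock: 117 - 14 = 103. total_sold = 14
  Event 6 (sale 1): sell min(1,103)=1. stock: 103 - 1 = 102. total_sold = 15
  Event 7 (restock 33): 102 + 33 = 135
  Event 8 (sale 11): sell min(11,135)=11. stock: 135 - 11 = 124. total_sold = 26
  Event 9 (sale 24): sell min(24,124)=24. stock: 124 - 24 = 100. total_sold = 50
Final: stock = 100, total_sold = 50

Checking against threshold 12:
  After event 1: stock=64 > 12
  After event 2: stock=104 > 12
  After event 3: stock=111 > 12
  After event 4: stock=117 > 12
  After event 5: stock=103 > 12
  After event 6: stock=102 > 12
  After event 7: stock=135 > 12
  After event 8: stock=124 > 12
  After event 9: stock=100 > 12
Alert events: []. Count = 0

Answer: 0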